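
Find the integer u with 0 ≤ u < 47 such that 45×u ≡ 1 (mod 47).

23

47 = 1*45 + 2
45 = 22*2 + 1
2 = 2*1 + 0
gcd(45, 47) = 1, so the inverse exists.
Bézout: 1 = −22*47 + 23*45.
So 45⁻¹ ≡ 23 (mod 47).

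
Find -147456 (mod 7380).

144

-147456 = -20×7380 + 144, so -147456 ≡ 144 (mod 7380).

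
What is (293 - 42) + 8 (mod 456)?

259

293 - 42 = 251
251 + 8 = 259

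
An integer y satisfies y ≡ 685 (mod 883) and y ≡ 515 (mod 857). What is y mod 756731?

883⁻¹ mod 857: 883·33 ≡ 1 (mod 857), so 883⁻¹ ≡ 33.
y = 685 + 883·((515 − 685)·33 mod 857) = 685 + 883·389 = 344172.
Check: 344172 mod 883 = 685, 344172 mod 857 = 515. ✓

344172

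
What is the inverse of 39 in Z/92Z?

59

Run the extended Euclidean algorithm:
92 = 2·39 + 14
39 = 2·14 + 11
14 = 1·11 + 3
11 = 3·3 + 2
3 = 1·2 + 1
2 = 2·1 + 0
gcd(39, 92) = 1, so the inverse exists.
Back-substitute for 1:
1 = 1·3 − 1·2
  = −1·11 + 4·3
  = 4·14 − 5·11
  = −5·39 + 14·14
  = 14·92 − 33·39
So 39⁻¹ ≡ −33 ≡ 59 (mod 92).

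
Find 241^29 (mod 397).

165

By square-and-multiply:
29 in binary is 11101, i.e. 29 = 16 + 8 + 4 + 1.
241^1 ≡ 241 (mod 397)
241^2 ≡ 241^2 = 58081 ≡ 119 (mod 397)
241^4 ≡ 119^2 = 14161 ≡ 266 (mod 397)
241^8 ≡ 266^2 = 70756 ≡ 90 (mod 397)
241^16 ≡ 90^2 = 8100 ≡ 160 (mod 397)
241^29 = 241^16 * 241^8 * 241^4 * 241^1 ≡ 160 * 90 * 266 * 241 (mod 397).
Accumulate the product:
160 * 90 = 14400 ≡ 108
108 * 266 = 28728 ≡ 144
144 * 241 = 34704 ≡ 165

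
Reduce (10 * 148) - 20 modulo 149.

10 * 148 = 1480 ≡ 139 (mod 149)
139 - 20 = 119

119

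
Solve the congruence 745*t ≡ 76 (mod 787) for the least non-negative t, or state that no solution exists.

298

gcd(745, 787) = 1, so a unique solution mod 787 exists.
745⁻¹ ≡ 356 (mod 787).
t ≡ 356*76 ≡ 298 (mod 787).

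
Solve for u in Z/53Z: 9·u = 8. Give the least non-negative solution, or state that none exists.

48

gcd(9, 53) = 1, so a unique solution mod 53 exists.
9⁻¹ ≡ 6 (mod 53).
u ≡ 6·8 ≡ 48 (mod 53).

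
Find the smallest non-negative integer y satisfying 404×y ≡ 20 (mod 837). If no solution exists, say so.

gcd(404, 837) = 1, so a unique solution mod 837 exists.
404⁻¹ ≡ 404 (mod 837).
y ≡ 404×20 ≡ 547 (mod 837).

547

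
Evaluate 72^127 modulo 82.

Compute successive squares:
127 in binary is 1111111, i.e. 127 = 64 + 32 + 16 + 8 + 4 + 2 + 1.
72^1 ≡ 72 (mod 82)
72^2 ≡ 72^2 = 5184 ≡ 18 (mod 82)
72^4 ≡ 18^2 = 324 ≡ 78 (mod 82)
72^8 ≡ 78^2 = 6084 ≡ 16 (mod 82)
72^16 ≡ 16^2 = 256 ≡ 10 (mod 82)
72^32 ≡ 10^2 = 100 ≡ 18 (mod 82)
72^64 ≡ 18^2 = 324 ≡ 78 (mod 82)
72^127 = 72^64 * 72^32 * 72^16 * 72^8 * 72^4 * 72^2 * 72^1 ≡ 78 * 18 * 10 * 16 * 78 * 18 * 72 (mod 82).
Accumulate the product:
78 * 18 = 1404 ≡ 10
10 * 10 = 100 ≡ 18
18 * 16 = 288 ≡ 42
42 * 78 = 3276 ≡ 78
78 * 18 = 1404 ≡ 10
10 * 72 = 720 ≡ 64

64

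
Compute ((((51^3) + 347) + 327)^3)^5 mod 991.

(51)^3 ≡ 848 (mod 991)
848 + 347 = 1195 ≡ 204 (mod 991)
204 + 327 = 531
(531)^3 ≡ 20 (mod 991)
(20)^5 ≡ 61 (mod 991)

61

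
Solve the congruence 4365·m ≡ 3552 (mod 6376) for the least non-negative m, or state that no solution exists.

gcd(4365, 6376) = 1, so a unique solution mod 6376 exists.
4365⁻¹ ≡ 1357 (mod 6376).
m ≡ 1357·3552 ≡ 6184 (mod 6376).

6184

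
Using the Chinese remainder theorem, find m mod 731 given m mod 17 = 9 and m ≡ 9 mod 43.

17⁻¹ mod 43: 17*38 ≡ 1 (mod 43), so 17⁻¹ ≡ 38.
m = 9 + 17*((9 − 9)*38 mod 43) = 9 + 17*0 = 9.
Check: 9 mod 17 = 9, 9 mod 43 = 9. ✓

9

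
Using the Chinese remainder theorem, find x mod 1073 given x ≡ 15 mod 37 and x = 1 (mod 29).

755

37⁻¹ mod 29: 37*11 ≡ 1 (mod 29), so 37⁻¹ ≡ 11.
x = 15 + 37*((1 − 15)*11 mod 29) = 15 + 37*20 = 755.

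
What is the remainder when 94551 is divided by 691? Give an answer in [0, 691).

94551 = 136*691 + 575, so 94551 ≡ 575 (mod 691).

575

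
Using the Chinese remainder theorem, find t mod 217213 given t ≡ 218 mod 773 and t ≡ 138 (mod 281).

773⁻¹ mod 281: 773·4 ≡ 1 (mod 281), so 773⁻¹ ≡ 4.
t = 218 + 773·((138 − 218)·4 mod 281) = 218 + 773·242 = 187284.

187284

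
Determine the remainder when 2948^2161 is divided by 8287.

By square-and-multiply:
2161 in binary is 100001110001, i.e. 2161 = 2048 + 64 + 32 + 16 + 1.
2948^1 ≡ 2948 (mod 8287)
2948^2 ≡ 2948^2 = 8690704 ≡ 5928 (mod 8287)
2948^4 ≡ 5928^2 = 35141184 ≡ 4304 (mod 8287)
2948^8 ≡ 4304^2 = 18524416 ≡ 2971 (mod 8287)
2948^16 ≡ 2971^2 = 8826841 ≡ 1186 (mod 8287)
2948^32 ≡ 1186^2 = 1406596 ≡ 6093 (mod 8287)
2948^64 ≡ 6093^2 = 37124649 ≡ 7176 (mod 8287)
2948^128 ≡ 7176^2 = 51494976 ≡ 7845 (mod 8287)
2948^256 ≡ 7845^2 = 61544025 ≡ 4763 (mod 8287)
2948^512 ≡ 4763^2 = 22686169 ≡ 4650 (mod 8287)
2948^1024 ≡ 4650^2 = 21622500 ≡ 1717 (mod 8287)
2948^2048 ≡ 1717^2 = 2948089 ≡ 6204 (mod 8287)
2948^2161 = 2948^2048 * 2948^64 * 2948^32 * 2948^16 * 2948^1 ≡ 6204 * 7176 * 6093 * 1186 * 2948 (mod 8287).
Accumulate the product:
6204 * 7176 = 44519904 ≡ 2140
2140 * 6093 = 13039020 ≡ 3569
3569 * 1186 = 4232834 ≡ 6464
6464 * 2948 = 19055872 ≡ 4059

4059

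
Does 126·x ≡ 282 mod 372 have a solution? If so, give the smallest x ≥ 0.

gcd(126, 372) = 6, and 6 | 282, so solutions exist.
Divide through by 6: 21·x = 47 (mod 62).
21⁻¹ ≡ 3 (mod 62).
x ≡ 3·47 ≡ 17 (mod 62).
The smallest non-negative solution is x = 17.

17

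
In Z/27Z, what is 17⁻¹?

Run the extended Euclidean algorithm:
27 = 1×17 + 10
17 = 1×10 + 7
10 = 1×7 + 3
7 = 2×3 + 1
3 = 3×1 + 0
gcd(17, 27) = 1, so the inverse exists.
Bézout: 1 = −5×27 + 8×17.
So 17⁻¹ ≡ 8 (mod 27).

8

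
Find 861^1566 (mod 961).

593

1566 in binary is 11000011110, i.e. 1566 = 1024 + 512 + 16 + 8 + 4 + 2.
861^1 ≡ 861 (mod 961)
861^2 ≡ 861^2 = 741321 ≡ 390 (mod 961)
861^4 ≡ 390^2 = 152100 ≡ 262 (mod 961)
861^8 ≡ 262^2 = 68644 ≡ 413 (mod 961)
861^16 ≡ 413^2 = 170569 ≡ 472 (mod 961)
861^32 ≡ 472^2 = 222784 ≡ 793 (mod 961)
861^64 ≡ 793^2 = 628849 ≡ 355 (mod 961)
861^128 ≡ 355^2 = 126025 ≡ 134 (mod 961)
861^256 ≡ 134^2 = 17956 ≡ 658 (mod 961)
861^512 ≡ 658^2 = 432964 ≡ 514 (mod 961)
861^1024 ≡ 514^2 = 264196 ≡ 882 (mod 961)
861^1566 = 861^1024 × 861^512 × 861^16 × 861^8 × 861^4 × 861^2 ≡ 882 × 514 × 472 × 413 × 262 × 390 (mod 961).
Accumulate the product:
882 × 514 = 453348 ≡ 717
717 × 472 = 338424 ≡ 152
152 × 413 = 62776 ≡ 311
311 × 262 = 81482 ≡ 758
758 × 390 = 295620 ≡ 593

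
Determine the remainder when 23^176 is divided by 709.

176 in binary is 10110000, i.e. 176 = 128 + 32 + 16.
23^1 ≡ 23 (mod 709)
23^2 ≡ 23^2 = 529 (mod 709)
23^4 ≡ 529^2 = 279841 ≡ 495 (mod 709)
23^8 ≡ 495^2 = 245025 ≡ 420 (mod 709)
23^16 ≡ 420^2 = 176400 ≡ 568 (mod 709)
23^32 ≡ 568^2 = 322624 ≡ 29 (mod 709)
23^64 ≡ 29^2 = 841 ≡ 132 (mod 709)
23^128 ≡ 132^2 = 17424 ≡ 408 (mod 709)
23^176 = 23^128 × 23^32 × 23^16 ≡ 408 × 29 × 568 (mod 709).
Accumulate the product:
408 × 29 = 11832 ≡ 488
488 × 568 = 277184 ≡ 674

674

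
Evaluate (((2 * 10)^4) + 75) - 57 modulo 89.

2 * 10 = 20
(20)^4 ≡ 67 (mod 89)
67 + 75 = 142 ≡ 53 (mod 89)
53 - 57 = -4 ≡ 85 (mod 89)

85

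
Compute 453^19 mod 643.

464

19 in binary is 10011, i.e. 19 = 16 + 2 + 1.
453^1 ≡ 453 (mod 643)
453^2 ≡ 453^2 = 205209 ≡ 92 (mod 643)
453^4 ≡ 92^2 = 8464 ≡ 105 (mod 643)
453^8 ≡ 105^2 = 11025 ≡ 94 (mod 643)
453^16 ≡ 94^2 = 8836 ≡ 477 (mod 643)
453^19 = 453^16 * 453^2 * 453^1 ≡ 477 * 92 * 453 (mod 643).
Accumulate the product:
477 * 92 = 43884 ≡ 160
160 * 453 = 72480 ≡ 464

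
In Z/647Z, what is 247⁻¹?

647 = 2*247 + 153
247 = 1*153 + 94
153 = 1*94 + 59
94 = 1*59 + 35
59 = 1*35 + 24
35 = 1*24 + 11
24 = 2*11 + 2
11 = 5*2 + 1
2 = 2*1 + 0
gcd(247, 647) = 1, so the inverse exists.
Bézout: 1 = −113*647 + 296*247.
So 247⁻¹ ≡ 296 (mod 647).

296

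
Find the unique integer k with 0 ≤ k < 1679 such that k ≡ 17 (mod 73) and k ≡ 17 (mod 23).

17

73⁻¹ mod 23: 73·6 ≡ 1 (mod 23), so 73⁻¹ ≡ 6.
k = 17 + 73·((17 − 17)·6 mod 23) = 17 + 73·0 = 17.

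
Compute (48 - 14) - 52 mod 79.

48 - 14 = 34
34 - 52 = -18 ≡ 61 (mod 79)

61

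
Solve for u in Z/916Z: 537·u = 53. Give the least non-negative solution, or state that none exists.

621

gcd(537, 916) = 1, so a unique solution mod 916 exists.
537⁻¹ ≡ 29 (mod 916).
u ≡ 29·53 ≡ 621 (mod 916).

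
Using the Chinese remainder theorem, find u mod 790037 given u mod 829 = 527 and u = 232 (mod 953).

212751

829⁻¹ mod 953: 829·684 ≡ 1 (mod 953), so 829⁻¹ ≡ 684.
u = 527 + 829·((232 − 527)·684 mod 953) = 527 + 829·256 = 212751.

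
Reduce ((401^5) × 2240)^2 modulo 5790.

(401)^5 ≡ 1271 (mod 5790)
1271 × 2240 = 2847040 ≡ 4150 (mod 5790)
(4150)^2 ≡ 3040 (mod 5790)

3040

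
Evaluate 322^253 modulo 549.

253 in binary is 11111101, i.e. 253 = 128 + 64 + 32 + 16 + 8 + 4 + 1.
322^1 ≡ 322 (mod 549)
322^2 ≡ 322^2 = 103684 ≡ 472 (mod 549)
322^4 ≡ 472^2 = 222784 ≡ 439 (mod 549)
322^8 ≡ 439^2 = 192721 ≡ 22 (mod 549)
322^16 ≡ 22^2 = 484 (mod 549)
322^32 ≡ 484^2 = 234256 ≡ 382 (mod 549)
322^64 ≡ 382^2 = 145924 ≡ 439 (mod 549)
322^128 ≡ 439^2 = 192721 ≡ 22 (mod 549)
322^253 = 322^128 * 322^64 * 322^32 * 322^16 * 322^8 * 322^4 * 322^1 ≡ 22 * 439 * 382 * 484 * 22 * 439 * 322 (mod 549).
Accumulate the product:
22 * 439 = 9658 ≡ 325
325 * 382 = 124150 ≡ 76
76 * 484 = 36784 ≡ 1
1 * 22 = 22
22 * 439 = 9658 ≡ 325
325 * 322 = 104650 ≡ 340

340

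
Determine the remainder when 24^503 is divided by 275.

Compute successive squares:
503 in binary is 111110111, i.e. 503 = 256 + 128 + 64 + 32 + 16 + 4 + 2 + 1.
24^1 ≡ 24 (mod 275)
24^2 ≡ 24^2 = 576 ≡ 26 (mod 275)
24^4 ≡ 26^2 = 676 ≡ 126 (mod 275)
24^8 ≡ 126^2 = 15876 ≡ 201 (mod 275)
24^16 ≡ 201^2 = 40401 ≡ 251 (mod 275)
24^32 ≡ 251^2 = 63001 ≡ 26 (mod 275)
24^64 ≡ 26^2 = 676 ≡ 126 (mod 275)
24^128 ≡ 126^2 = 15876 ≡ 201 (mod 275)
24^256 ≡ 201^2 = 40401 ≡ 251 (mod 275)
24^503 = 24^256 · 24^128 · 24^64 · 24^32 · 24^16 · 24^4 · 24^2 · 24^1 ≡ 251 · 201 · 126 · 26 · 251 · 126 · 26 · 24 (mod 275).
Accumulate the product:
251 · 201 = 50451 ≡ 126
126 · 126 = 15876 ≡ 201
201 · 26 = 5226 ≡ 1
1 · 251 = 251
251 · 126 = 31626 ≡ 1
1 · 26 = 26
26 · 24 = 624 ≡ 74

74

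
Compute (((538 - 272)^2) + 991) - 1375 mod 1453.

628

538 - 272 = 266
(266)^2 ≡ 1012 (mod 1453)
1012 + 991 = 2003 ≡ 550 (mod 1453)
550 - 1375 = -825 ≡ 628 (mod 1453)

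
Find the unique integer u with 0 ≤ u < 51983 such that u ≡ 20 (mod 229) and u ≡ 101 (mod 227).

35286

229⁻¹ mod 227: 229×114 ≡ 1 (mod 227), so 229⁻¹ ≡ 114.
u = 20 + 229×((101 − 20)×114 mod 227) = 20 + 229×154 = 35286.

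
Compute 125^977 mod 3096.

1421

977 in binary is 1111010001, i.e. 977 = 512 + 256 + 128 + 64 + 16 + 1.
125^1 ≡ 125 (mod 3096)
125^2 ≡ 125^2 = 15625 ≡ 145 (mod 3096)
125^4 ≡ 145^2 = 21025 ≡ 2449 (mod 3096)
125^8 ≡ 2449^2 = 5997601 ≡ 649 (mod 3096)
125^16 ≡ 649^2 = 421201 ≡ 145 (mod 3096)
125^32 ≡ 145^2 = 21025 ≡ 2449 (mod 3096)
125^64 ≡ 2449^2 = 5997601 ≡ 649 (mod 3096)
125^128 ≡ 649^2 = 421201 ≡ 145 (mod 3096)
125^256 ≡ 145^2 = 21025 ≡ 2449 (mod 3096)
125^512 ≡ 2449^2 = 5997601 ≡ 649 (mod 3096)
125^977 = 125^512 · 125^256 · 125^128 · 125^64 · 125^16 · 125^1 ≡ 649 · 2449 · 145 · 649 · 145 · 125 (mod 3096).
Accumulate the product:
649 · 2449 = 1589401 ≡ 1153
1153 · 145 = 167185 ≡ 1
1 · 649 = 649
649 · 145 = 94105 ≡ 1225
1225 · 125 = 153125 ≡ 1421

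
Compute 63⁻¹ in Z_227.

227 = 3×63 + 38
63 = 1×38 + 25
38 = 1×25 + 13
25 = 1×13 + 12
13 = 1×12 + 1
12 = 12×1 + 0
gcd(63, 227) = 1, so the inverse exists.
Bézout: 1 = 5×227 − 18×63.
So 63⁻¹ ≡ −18 ≡ 209 (mod 227).

209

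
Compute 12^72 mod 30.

6

12^1 ≡ 12 (mod 30)
12^2 ≡ 12^2 = 144 ≡ 24 (mod 30)
12^4 ≡ 24^2 = 576 ≡ 6 (mod 30)
12^8 ≡ 6^2 = 36 ≡ 6 (mod 30)
12^16 ≡ 6^2 = 36 ≡ 6 (mod 30)
12^32 ≡ 6^2 = 36 ≡ 6 (mod 30)
12^64 ≡ 6^2 = 36 ≡ 6 (mod 30)
12^72 = 12^64 · 12^8 ≡ 6 · 6 (mod 30).
6 · 6 = 36 ≡ 6 (mod 30).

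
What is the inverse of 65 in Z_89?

By the extended Euclidean algorithm:
89 = 1×65 + 24
65 = 2×24 + 17
24 = 1×17 + 7
17 = 2×7 + 3
7 = 2×3 + 1
3 = 3×1 + 0
gcd(65, 89) = 1, so the inverse exists.
Back-substitute for 1:
1 = 1×7 − 2×3
  = −2×17 + 5×7
  = 5×24 − 7×17
  = −7×65 + 19×24
  = 19×89 − 26×65
So 65⁻¹ ≡ −26 ≡ 63 (mod 89).

63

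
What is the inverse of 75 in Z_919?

870

Run the extended Euclidean algorithm:
919 = 12×75 + 19
75 = 3×19 + 18
19 = 1×18 + 1
18 = 18×1 + 0
gcd(75, 919) = 1, so the inverse exists.
Back-substitute for 1:
1 = 1×19 − 1×18
  = −1×75 + 4×19
  = 4×919 − 49×75
So 75⁻¹ ≡ −49 ≡ 870 (mod 919).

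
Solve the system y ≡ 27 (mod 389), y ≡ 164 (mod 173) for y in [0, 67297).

389⁻¹ mod 173: 389·169 ≡ 1 (mod 173), so 389⁻¹ ≡ 169.
y = 27 + 389·((164 − 27)·169 mod 173) = 27 + 389·144 = 56043.
Check: 56043 mod 389 = 27, 56043 mod 173 = 164. ✓

56043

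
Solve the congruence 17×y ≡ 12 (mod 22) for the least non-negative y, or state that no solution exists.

gcd(17, 22) = 1, so a unique solution mod 22 exists.
17⁻¹ ≡ 13 (mod 22).
y ≡ 13×12 ≡ 2 (mod 22).

2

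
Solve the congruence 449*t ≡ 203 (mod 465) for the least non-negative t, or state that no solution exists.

gcd(449, 465) = 1, so a unique solution mod 465 exists.
449⁻¹ ≡ 29 (mod 465).
t ≡ 29*203 ≡ 307 (mod 465).

307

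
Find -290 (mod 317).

-290 = -1*317 + 27, so -290 ≡ 27 (mod 317).

27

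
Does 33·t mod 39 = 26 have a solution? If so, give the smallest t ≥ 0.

gcd(33, 39) = 3, and 3 does not divide 26.
So the congruence has no solution.

no solution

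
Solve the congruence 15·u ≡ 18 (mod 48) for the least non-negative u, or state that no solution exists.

14

gcd(15, 48) = 3, and 3 | 18, so solutions exist.
Divide through by 3: 5·u = 6 (mod 16).
5⁻¹ ≡ 13 (mod 16).
u ≡ 13·6 ≡ 14 (mod 16).
The smallest non-negative solution is u = 14.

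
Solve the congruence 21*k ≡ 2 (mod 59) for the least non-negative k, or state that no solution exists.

31

gcd(21, 59) = 1, so a unique solution mod 59 exists.
21⁻¹ ≡ 45 (mod 59).
k ≡ 45*2 ≡ 31 (mod 59).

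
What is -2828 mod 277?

219

-2828 = -11·277 + 219, so -2828 ≡ 219 (mod 277).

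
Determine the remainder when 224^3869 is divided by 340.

284

Using repeated squaring:
3869 in binary is 111100011101, i.e. 3869 = 2048 + 1024 + 512 + 256 + 16 + 8 + 4 + 1.
224^1 ≡ 224 (mod 340)
224^2 ≡ 224^2 = 50176 ≡ 196 (mod 340)
224^4 ≡ 196^2 = 38416 ≡ 336 (mod 340)
224^8 ≡ 336^2 = 112896 ≡ 16 (mod 340)
224^16 ≡ 16^2 = 256 (mod 340)
224^32 ≡ 256^2 = 65536 ≡ 256 (mod 340)
224^64 ≡ 256^2 = 65536 ≡ 256 (mod 340)
224^128 ≡ 256^2 = 65536 ≡ 256 (mod 340)
224^256 ≡ 256^2 = 65536 ≡ 256 (mod 340)
224^512 ≡ 256^2 = 65536 ≡ 256 (mod 340)
224^1024 ≡ 256^2 = 65536 ≡ 256 (mod 340)
224^2048 ≡ 256^2 = 65536 ≡ 256 (mod 340)
224^3869 = 224^2048 * 224^1024 * 224^512 * 224^256 * 224^16 * 224^8 * 224^4 * 224^1 ≡ 256 * 256 * 256 * 256 * 256 * 16 * 336 * 224 (mod 340).
Accumulate the product:
256 * 256 = 65536 ≡ 256
256 * 256 = 65536 ≡ 256
256 * 256 = 65536 ≡ 256
256 * 256 = 65536 ≡ 256
256 * 16 = 4096 ≡ 16
16 * 336 = 5376 ≡ 276
276 * 224 = 61824 ≡ 284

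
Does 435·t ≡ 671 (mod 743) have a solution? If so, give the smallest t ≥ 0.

gcd(435, 743) = 1, so a unique solution mod 743 exists.
435⁻¹ ≡ 509 (mod 743).
t ≡ 509·671 ≡ 502 (mod 743).

502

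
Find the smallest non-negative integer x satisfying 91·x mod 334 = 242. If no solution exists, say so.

10

gcd(91, 334) = 1, so a unique solution mod 334 exists.
91⁻¹ ≡ 323 (mod 334).
x ≡ 323·242 ≡ 10 (mod 334).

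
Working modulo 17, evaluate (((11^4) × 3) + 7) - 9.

10

(11)^4 ≡ 4 (mod 17)
4 × 3 = 12
12 + 7 = 19 ≡ 2 (mod 17)
2 - 9 = -7 ≡ 10 (mod 17)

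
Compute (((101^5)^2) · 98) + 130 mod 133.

(101)^5 ≡ 5 (mod 133)
(5)^2 ≡ 25 (mod 133)
25 · 98 = 2450 ≡ 56 (mod 133)
56 + 130 = 186 ≡ 53 (mod 133)

53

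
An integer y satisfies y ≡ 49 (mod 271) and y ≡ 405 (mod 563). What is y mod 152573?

70780

271⁻¹ mod 563: 271×268 ≡ 1 (mod 563), so 271⁻¹ ≡ 268.
y = 49 + 271×((405 − 49)×268 mod 563) = 49 + 271×261 = 70780.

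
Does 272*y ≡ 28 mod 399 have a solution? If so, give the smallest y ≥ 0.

182

gcd(272, 399) = 1, so a unique solution mod 399 exists.
272⁻¹ ≡ 377 (mod 399).
y ≡ 377*28 ≡ 182 (mod 399).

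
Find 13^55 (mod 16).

By square-and-multiply:
13^1 ≡ 13 (mod 16)
13^2 ≡ 13^2 = 169 ≡ 9 (mod 16)
13^4 ≡ 9^2 = 81 ≡ 1 (mod 16)
13^8 ≡ 1^2 = 1 (mod 16)
13^16 ≡ 1^2 = 1 (mod 16)
13^32 ≡ 1^2 = 1 (mod 16)
13^55 = 13^32 × 13^16 × 13^4 × 13^2 × 13^1 ≡ 1 × 1 × 1 × 9 × 13 (mod 16).
Accumulate the product:
1 × 1 = 1
1 × 1 = 1
1 × 9 = 9
9 × 13 = 117 ≡ 5

5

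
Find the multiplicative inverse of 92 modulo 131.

Apply the Euclidean algorithm and back-substitute:
131 = 1×92 + 39
92 = 2×39 + 14
39 = 2×14 + 11
14 = 1×11 + 3
11 = 3×3 + 2
3 = 1×2 + 1
2 = 2×1 + 0
gcd(92, 131) = 1, so the inverse exists.
Back-substitute for 1:
1 = 1×3 − 1×2
  = −1×11 + 4×3
  = 4×14 − 5×11
  = −5×39 + 14×14
  = 14×92 − 33×39
  = −33×131 + 47×92
So 92⁻¹ ≡ 47 (mod 131).

47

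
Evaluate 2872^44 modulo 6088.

296

44 in binary is 101100, i.e. 44 = 32 + 8 + 4.
2872^1 ≡ 2872 (mod 6088)
2872^2 ≡ 2872^2 = 8248384 ≡ 5232 (mod 6088)
2872^4 ≡ 5232^2 = 27373824 ≡ 2176 (mod 6088)
2872^8 ≡ 2176^2 = 4734976 ≡ 4600 (mod 6088)
2872^16 ≡ 4600^2 = 21160000 ≡ 4200 (mod 6088)
2872^32 ≡ 4200^2 = 17640000 ≡ 3064 (mod 6088)
2872^44 = 2872^32 * 2872^8 * 2872^4 ≡ 3064 * 4600 * 2176 (mod 6088).
Accumulate the product:
3064 * 4600 = 14094400 ≡ 680
680 * 2176 = 1479680 ≡ 296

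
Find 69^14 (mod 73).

14 in binary is 1110, i.e. 14 = 8 + 4 + 2.
69^1 ≡ 69 (mod 73)
69^2 ≡ 69^2 = 4761 ≡ 16 (mod 73)
69^4 ≡ 16^2 = 256 ≡ 37 (mod 73)
69^8 ≡ 37^2 = 1369 ≡ 55 (mod 73)
69^14 = 69^8 * 69^4 * 69^2 ≡ 55 * 37 * 16 (mod 73).
Accumulate the product:
55 * 37 = 2035 ≡ 64
64 * 16 = 1024 ≡ 2

2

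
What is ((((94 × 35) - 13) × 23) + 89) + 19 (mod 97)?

94 × 35 = 3290 ≡ 89 (mod 97)
89 - 13 = 76
76 × 23 = 1748 ≡ 2 (mod 97)
2 + 89 = 91
91 + 19 = 110 ≡ 13 (mod 97)

13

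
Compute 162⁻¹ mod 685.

685 = 4×162 + 37
162 = 4×37 + 14
37 = 2×14 + 9
14 = 1×9 + 5
9 = 1×5 + 4
5 = 1×4 + 1
4 = 4×1 + 0
gcd(162, 685) = 1, so the inverse exists.
Back-substitute for 1:
1 = 1×5 − 1×4
  = −1×9 + 2×5
  = 2×14 − 3×9
  = −3×37 + 8×14
  = 8×162 − 35×37
  = −35×685 + 148×162
So 162⁻¹ ≡ 148 (mod 685).

148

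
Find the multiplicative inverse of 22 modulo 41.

28

Run the extended Euclidean algorithm:
41 = 1·22 + 19
22 = 1·19 + 3
19 = 6·3 + 1
3 = 3·1 + 0
gcd(22, 41) = 1, so the inverse exists.
Back-substitute for 1:
1 = 1·19 − 6·3
  = −6·22 + 7·19
  = 7·41 − 13·22
So 22⁻¹ ≡ −13 ≡ 28 (mod 41).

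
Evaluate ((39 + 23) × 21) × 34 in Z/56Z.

28

39 + 23 = 62 ≡ 6 (mod 56)
6 × 21 = 126 ≡ 14 (mod 56)
14 × 34 = 476 ≡ 28 (mod 56)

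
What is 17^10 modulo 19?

17

Using repeated squaring:
10 in binary is 1010, i.e. 10 = 8 + 2.
17^1 ≡ 17 (mod 19)
17^2 ≡ 17^2 = 289 ≡ 4 (mod 19)
17^4 ≡ 4^2 = 16 (mod 19)
17^8 ≡ 16^2 = 256 ≡ 9 (mod 19)
17^10 = 17^8 * 17^2 ≡ 9 * 4 (mod 19).
9 * 4 = 36 ≡ 17 (mod 19).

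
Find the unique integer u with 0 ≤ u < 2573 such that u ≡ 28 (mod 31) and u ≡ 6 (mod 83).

338

31⁻¹ mod 83: 31·75 ≡ 1 (mod 83), so 31⁻¹ ≡ 75.
u = 28 + 31·((6 − 28)·75 mod 83) = 28 + 31·10 = 338.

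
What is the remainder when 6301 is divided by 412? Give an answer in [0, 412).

6301 = 15*412 + 121, so 6301 ≡ 121 (mod 412).

121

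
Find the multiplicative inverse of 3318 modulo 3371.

318

By the extended Euclidean algorithm:
3371 = 1*3318 + 53
3318 = 62*53 + 32
53 = 1*32 + 21
32 = 1*21 + 11
21 = 1*11 + 10
11 = 1*10 + 1
10 = 10*1 + 0
gcd(3318, 3371) = 1, so the inverse exists.
Bézout: 1 = −313*3371 + 318*3318.
So 3318⁻¹ ≡ 318 (mod 3371).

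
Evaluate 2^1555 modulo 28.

16

By square-and-multiply:
1555 in binary is 11000010011, i.e. 1555 = 1024 + 512 + 16 + 2 + 1.
2^1 ≡ 2 (mod 28)
2^2 ≡ 2^2 = 4 (mod 28)
2^4 ≡ 4^2 = 16 (mod 28)
2^8 ≡ 16^2 = 256 ≡ 4 (mod 28)
2^16 ≡ 4^2 = 16 (mod 28)
2^32 ≡ 16^2 = 256 ≡ 4 (mod 28)
2^64 ≡ 4^2 = 16 (mod 28)
2^128 ≡ 16^2 = 256 ≡ 4 (mod 28)
2^256 ≡ 4^2 = 16 (mod 28)
2^512 ≡ 16^2 = 256 ≡ 4 (mod 28)
2^1024 ≡ 4^2 = 16 (mod 28)
2^1555 = 2^1024 · 2^512 · 2^16 · 2^2 · 2^1 ≡ 16 · 4 · 16 · 4 · 2 (mod 28).
Accumulate the product:
16 · 4 = 64 ≡ 8
8 · 16 = 128 ≡ 16
16 · 4 = 64 ≡ 8
8 · 2 = 16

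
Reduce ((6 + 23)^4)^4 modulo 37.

26

6 + 23 = 29
(29)^4 ≡ 26 (mod 37)
(26)^4 ≡ 26 (mod 37)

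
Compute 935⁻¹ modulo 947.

868

Run the extended Euclidean algorithm:
947 = 1×935 + 12
935 = 77×12 + 11
12 = 1×11 + 1
11 = 11×1 + 0
gcd(935, 947) = 1, so the inverse exists.
Bézout: 1 = 78×947 − 79×935.
So 935⁻¹ ≡ −79 ≡ 868 (mod 947).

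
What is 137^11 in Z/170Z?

103

Compute successive squares:
11 in binary is 1011, i.e. 11 = 8 + 2 + 1.
137^1 ≡ 137 (mod 170)
137^2 ≡ 137^2 = 18769 ≡ 69 (mod 170)
137^4 ≡ 69^2 = 4761 ≡ 1 (mod 170)
137^8 ≡ 1^2 = 1 (mod 170)
137^11 = 137^8 · 137^2 · 137^1 ≡ 1 · 69 · 137 (mod 170).
Accumulate the product:
1 · 69 = 69
69 · 137 = 9453 ≡ 103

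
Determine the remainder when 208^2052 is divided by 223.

Compute successive squares:
2052 in binary is 100000000100, i.e. 2052 = 2048 + 4.
208^1 ≡ 208 (mod 223)
208^2 ≡ 208^2 = 43264 ≡ 2 (mod 223)
208^4 ≡ 2^2 = 4 (mod 223)
208^8 ≡ 4^2 = 16 (mod 223)
208^16 ≡ 16^2 = 256 ≡ 33 (mod 223)
208^32 ≡ 33^2 = 1089 ≡ 197 (mod 223)
208^64 ≡ 197^2 = 38809 ≡ 7 (mod 223)
208^128 ≡ 7^2 = 49 (mod 223)
208^256 ≡ 49^2 = 2401 ≡ 171 (mod 223)
208^512 ≡ 171^2 = 29241 ≡ 28 (mod 223)
208^1024 ≡ 28^2 = 784 ≡ 115 (mod 223)
208^2048 ≡ 115^2 = 13225 ≡ 68 (mod 223)
208^2052 = 208^2048 × 208^4 ≡ 68 × 4 (mod 223).
68 × 4 = 272 ≡ 49 (mod 223).

49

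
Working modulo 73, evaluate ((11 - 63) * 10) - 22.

42

11 - 63 = -52 ≡ 21 (mod 73)
21 * 10 = 210 ≡ 64 (mod 73)
64 - 22 = 42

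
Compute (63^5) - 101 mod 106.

(63)^5 ≡ 95 (mod 106)
95 - 101 = -6 ≡ 100 (mod 106)

100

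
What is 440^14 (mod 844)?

14 in binary is 1110, i.e. 14 = 8 + 4 + 2.
440^1 ≡ 440 (mod 844)
440^2 ≡ 440^2 = 193600 ≡ 324 (mod 844)
440^4 ≡ 324^2 = 104976 ≡ 320 (mod 844)
440^8 ≡ 320^2 = 102400 ≡ 276 (mod 844)
440^14 = 440^8 × 440^4 × 440^2 ≡ 276 × 320 × 324 (mod 844).
Accumulate the product:
276 × 320 = 88320 ≡ 544
544 × 324 = 176256 ≡ 704

704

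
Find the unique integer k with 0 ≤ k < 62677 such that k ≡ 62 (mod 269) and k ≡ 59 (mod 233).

26155

269⁻¹ mod 233: 269*123 ≡ 1 (mod 233), so 269⁻¹ ≡ 123.
k = 62 + 269*((59 − 62)*123 mod 233) = 62 + 269*97 = 26155.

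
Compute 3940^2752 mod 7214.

2752 in binary is 101011000000, i.e. 2752 = 2048 + 512 + 128 + 64.
3940^1 ≡ 3940 (mod 7214)
3940^2 ≡ 3940^2 = 15523600 ≡ 6286 (mod 7214)
3940^4 ≡ 6286^2 = 39513796 ≡ 2718 (mod 7214)
3940^8 ≡ 2718^2 = 7387524 ≡ 388 (mod 7214)
3940^16 ≡ 388^2 = 150544 ≡ 6264 (mod 7214)
3940^32 ≡ 6264^2 = 39237696 ≡ 750 (mod 7214)
3940^64 ≡ 750^2 = 562500 ≡ 7022 (mod 7214)
3940^128 ≡ 7022^2 = 49308484 ≡ 794 (mod 7214)
3940^256 ≡ 794^2 = 630436 ≡ 2818 (mod 7214)
3940^512 ≡ 2818^2 = 7941124 ≡ 5724 (mod 7214)
3940^1024 ≡ 5724^2 = 32764176 ≡ 5402 (mod 7214)
3940^2048 ≡ 5402^2 = 29181604 ≡ 974 (mod 7214)
3940^2752 = 3940^2048 × 3940^512 × 3940^128 × 3940^64 ≡ 974 × 5724 × 794 × 7022 (mod 7214).
Accumulate the product:
974 × 5724 = 5575176 ≡ 5968
5968 × 794 = 4738592 ≡ 6208
6208 × 7022 = 43592576 ≡ 5588

5588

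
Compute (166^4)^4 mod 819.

(166)^4 ≡ 562 (mod 819)
(562)^4 ≡ 562 (mod 819)

562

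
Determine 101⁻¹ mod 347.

134

Apply the Euclidean algorithm and back-substitute:
347 = 3*101 + 44
101 = 2*44 + 13
44 = 3*13 + 5
13 = 2*5 + 3
5 = 1*3 + 2
3 = 1*2 + 1
2 = 2*1 + 0
gcd(101, 347) = 1, so the inverse exists.
Bézout: 1 = −39*347 + 134*101.
So 101⁻¹ ≡ 134 (mod 347).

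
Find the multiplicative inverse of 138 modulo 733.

409

By the extended Euclidean algorithm:
733 = 5·138 + 43
138 = 3·43 + 9
43 = 4·9 + 7
9 = 1·7 + 2
7 = 3·2 + 1
2 = 2·1 + 0
gcd(138, 733) = 1, so the inverse exists.
Back-substitute for 1:
1 = 1·7 − 3·2
  = −3·9 + 4·7
  = 4·43 − 19·9
  = −19·138 + 61·43
  = 61·733 − 324·138
So 138⁻¹ ≡ −324 ≡ 409 (mod 733).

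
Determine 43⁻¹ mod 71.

Apply the Euclidean algorithm and back-substitute:
71 = 1*43 + 28
43 = 1*28 + 15
28 = 1*15 + 13
15 = 1*13 + 2
13 = 6*2 + 1
2 = 2*1 + 0
gcd(43, 71) = 1, so the inverse exists.
Bézout: 1 = 20*71 − 33*43.
So 43⁻¹ ≡ −33 ≡ 38 (mod 71).

38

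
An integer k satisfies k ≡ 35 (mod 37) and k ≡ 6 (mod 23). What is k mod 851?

627

37⁻¹ mod 23: 37*5 ≡ 1 (mod 23), so 37⁻¹ ≡ 5.
k = 35 + 37*((6 − 35)*5 mod 23) = 35 + 37*16 = 627.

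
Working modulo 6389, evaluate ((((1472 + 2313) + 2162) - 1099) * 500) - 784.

1472 + 2313 = 3785
3785 + 2162 = 5947
5947 - 1099 = 4848
4848 * 500 = 2424000 ≡ 2569 (mod 6389)
2569 - 784 = 1785

1785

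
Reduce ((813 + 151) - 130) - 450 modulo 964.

384

813 + 151 = 964 ≡ 0 (mod 964)
0 - 130 = -130 ≡ 834 (mod 964)
834 - 450 = 384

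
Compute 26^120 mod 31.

By square-and-multiply:
120 in binary is 1111000, i.e. 120 = 64 + 32 + 16 + 8.
26^1 ≡ 26 (mod 31)
26^2 ≡ 26^2 = 676 ≡ 25 (mod 31)
26^4 ≡ 25^2 = 625 ≡ 5 (mod 31)
26^8 ≡ 5^2 = 25 (mod 31)
26^16 ≡ 25^2 = 625 ≡ 5 (mod 31)
26^32 ≡ 5^2 = 25 (mod 31)
26^64 ≡ 25^2 = 625 ≡ 5 (mod 31)
26^120 = 26^64 * 26^32 * 26^16 * 26^8 ≡ 5 * 25 * 5 * 25 (mod 31).
Accumulate the product:
5 * 25 = 125 ≡ 1
1 * 5 = 5
5 * 25 = 125 ≡ 1

1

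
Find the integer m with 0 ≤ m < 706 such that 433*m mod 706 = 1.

706 = 1·433 + 273
433 = 1·273 + 160
273 = 1·160 + 113
160 = 1·113 + 47
113 = 2·47 + 19
47 = 2·19 + 9
19 = 2·9 + 1
9 = 9·1 + 0
gcd(433, 706) = 1, so the inverse exists.
Back-substitute for 1:
1 = 1·19 − 2·9
  = −2·47 + 5·19
  = 5·113 − 12·47
  = −12·160 + 17·113
  = 17·273 − 29·160
  = −29·433 + 46·273
  = 46·706 − 75·433
So 433⁻¹ ≡ −75 ≡ 631 (mod 706).

631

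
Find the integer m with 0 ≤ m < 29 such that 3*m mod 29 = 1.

29 = 9*3 + 2
3 = 1*2 + 1
2 = 2*1 + 0
gcd(3, 29) = 1, so the inverse exists.
Bézout: 1 = −1*29 + 10*3.
So 3⁻¹ ≡ 10 (mod 29).

10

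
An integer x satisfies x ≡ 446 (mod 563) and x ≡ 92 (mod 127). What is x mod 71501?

563⁻¹ mod 127: 563*97 ≡ 1 (mod 127), so 563⁻¹ ≡ 97.
x = 446 + 563*((92 − 446)*97 mod 127) = 446 + 563*79 = 44923.

44923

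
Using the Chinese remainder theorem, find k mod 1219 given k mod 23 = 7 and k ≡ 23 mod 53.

23⁻¹ mod 53: 23×30 ≡ 1 (mod 53), so 23⁻¹ ≡ 30.
k = 7 + 23×((23 − 7)×30 mod 53) = 7 + 23×3 = 76.

76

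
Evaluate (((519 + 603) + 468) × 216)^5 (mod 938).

519 + 603 = 1122 ≡ 184 (mod 938)
184 + 468 = 652
652 × 216 = 140832 ≡ 132 (mod 938)
(132)^5 ≡ 370 (mod 938)

370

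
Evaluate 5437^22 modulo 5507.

428

22 in binary is 10110, i.e. 22 = 16 + 4 + 2.
5437^1 ≡ 5437 (mod 5507)
5437^2 ≡ 5437^2 = 29560969 ≡ 4900 (mod 5507)
5437^4 ≡ 4900^2 = 24010000 ≡ 4987 (mod 5507)
5437^8 ≡ 4987^2 = 24870169 ≡ 557 (mod 5507)
5437^16 ≡ 557^2 = 310249 ≡ 1857 (mod 5507)
5437^22 = 5437^16 * 5437^4 * 5437^2 ≡ 1857 * 4987 * 4900 (mod 5507).
Accumulate the product:
1857 * 4987 = 9260859 ≡ 3592
3592 * 4900 = 17600800 ≡ 428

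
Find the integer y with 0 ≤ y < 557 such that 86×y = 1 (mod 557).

Apply the Euclidean algorithm and back-substitute:
557 = 6*86 + 41
86 = 2*41 + 4
41 = 10*4 + 1
4 = 4*1 + 0
gcd(86, 557) = 1, so the inverse exists.
Back-substitute for 1:
1 = 1*41 − 10*4
  = −10*86 + 21*41
  = 21*557 − 136*86
So 86⁻¹ ≡ −136 ≡ 421 (mod 557).

421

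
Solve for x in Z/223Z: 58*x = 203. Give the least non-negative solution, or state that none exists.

115

gcd(58, 223) = 1, so a unique solution mod 223 exists.
58⁻¹ ≡ 50 (mod 223).
x ≡ 50*203 ≡ 115 (mod 223).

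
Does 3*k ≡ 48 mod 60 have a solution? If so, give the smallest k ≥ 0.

16

gcd(3, 60) = 3, and 3 | 48, so solutions exist.
Divide through by 3: 1*k ≡ 16 (mod 20).
1⁻¹ ≡ 1 (mod 20).
k ≡ 1*16 ≡ 16 (mod 20).
The smallest non-negative solution is k = 16.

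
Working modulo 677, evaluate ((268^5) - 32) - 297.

(268)^5 ≡ 475 (mod 677)
475 - 32 = 443
443 - 297 = 146

146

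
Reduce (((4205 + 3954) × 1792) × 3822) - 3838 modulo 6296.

4205 + 3954 = 8159 ≡ 1863 (mod 6296)
1863 × 1792 = 3338496 ≡ 1616 (mod 6296)
1616 × 3822 = 6176352 ≡ 6272 (mod 6296)
6272 - 3838 = 2434

2434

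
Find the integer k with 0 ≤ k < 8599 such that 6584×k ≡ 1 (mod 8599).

Run the extended Euclidean algorithm:
8599 = 1*6584 + 2015
6584 = 3*2015 + 539
2015 = 3*539 + 398
539 = 1*398 + 141
398 = 2*141 + 116
141 = 1*116 + 25
116 = 4*25 + 16
25 = 1*16 + 9
16 = 1*9 + 7
9 = 1*7 + 2
7 = 3*2 + 1
2 = 2*1 + 0
gcd(6584, 8599) = 1, so the inverse exists.
Bézout: 1 = 2895*8599 − 3781*6584.
So 6584⁻¹ ≡ −3781 ≡ 4818 (mod 8599).

4818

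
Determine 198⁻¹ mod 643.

643 = 3·198 + 49
198 = 4·49 + 2
49 = 24·2 + 1
2 = 2·1 + 0
gcd(198, 643) = 1, so the inverse exists.
Back-substitute for 1:
1 = 1·49 − 24·2
  = −24·198 + 97·49
  = 97·643 − 315·198
So 198⁻¹ ≡ −315 ≡ 328 (mod 643).

328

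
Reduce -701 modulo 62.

43

-701 = -12·62 + 43, so -701 ≡ 43 (mod 62).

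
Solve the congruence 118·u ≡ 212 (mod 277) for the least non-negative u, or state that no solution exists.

gcd(118, 277) = 1, so a unique solution mod 277 exists.
118⁻¹ ≡ 54 (mod 277).
u ≡ 54·212 ≡ 91 (mod 277).

91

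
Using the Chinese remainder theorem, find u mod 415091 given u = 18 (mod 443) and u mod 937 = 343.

443⁻¹ mod 937: 443*643 ≡ 1 (mod 937), so 443⁻¹ ≡ 643.
u = 18 + 443*((343 − 18)*643 mod 937) = 18 + 443*24 = 10650.
Check: 10650 mod 443 = 18, 10650 mod 937 = 343. ✓

10650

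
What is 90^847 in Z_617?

139

By square-and-multiply:
90^1 ≡ 90 (mod 617)
90^2 ≡ 90^2 = 8100 ≡ 79 (mod 617)
90^4 ≡ 79^2 = 6241 ≡ 71 (mod 617)
90^8 ≡ 71^2 = 5041 ≡ 105 (mod 617)
90^16 ≡ 105^2 = 11025 ≡ 536 (mod 617)
90^32 ≡ 536^2 = 287296 ≡ 391 (mod 617)
90^64 ≡ 391^2 = 152881 ≡ 482 (mod 617)
90^128 ≡ 482^2 = 232324 ≡ 332 (mod 617)
90^256 ≡ 332^2 = 110224 ≡ 398 (mod 617)
90^512 ≡ 398^2 = 158404 ≡ 452 (mod 617)
90^847 = 90^512 * 90^256 * 90^64 * 90^8 * 90^4 * 90^2 * 90^1 ≡ 452 * 398 * 482 * 105 * 71 * 79 * 90 (mod 617).
Accumulate the product:
452 * 398 = 179896 ≡ 349
349 * 482 = 168218 ≡ 394
394 * 105 = 41370 ≡ 31
31 * 71 = 2201 ≡ 350
350 * 79 = 27650 ≡ 502
502 * 90 = 45180 ≡ 139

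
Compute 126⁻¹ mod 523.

523 = 4×126 + 19
126 = 6×19 + 12
19 = 1×12 + 7
12 = 1×7 + 5
7 = 1×5 + 2
5 = 2×2 + 1
2 = 2×1 + 0
gcd(126, 523) = 1, so the inverse exists.
Back-substitute for 1:
1 = 1×5 − 2×2
  = −2×7 + 3×5
  = 3×12 − 5×7
  = −5×19 + 8×12
  = 8×126 − 53×19
  = −53×523 + 220×126
So 126⁻¹ ≡ 220 (mod 523).

220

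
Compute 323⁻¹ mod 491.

453

491 = 1*323 + 168
323 = 1*168 + 155
168 = 1*155 + 13
155 = 11*13 + 12
13 = 1*12 + 1
12 = 12*1 + 0
gcd(323, 491) = 1, so the inverse exists.
Back-substitute for 1:
1 = 1*13 − 1*12
  = −1*155 + 12*13
  = 12*168 − 13*155
  = −13*323 + 25*168
  = 25*491 − 38*323
So 323⁻¹ ≡ −38 ≡ 453 (mod 491).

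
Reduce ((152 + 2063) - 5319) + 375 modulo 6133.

152 + 2063 = 2215
2215 - 5319 = -3104 ≡ 3029 (mod 6133)
3029 + 375 = 3404

3404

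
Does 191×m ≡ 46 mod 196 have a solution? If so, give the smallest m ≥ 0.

gcd(191, 196) = 1, so a unique solution mod 196 exists.
191⁻¹ ≡ 39 (mod 196).
m ≡ 39×46 ≡ 30 (mod 196).

30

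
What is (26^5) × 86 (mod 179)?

(26)^5 ≡ 72 (mod 179)
72 × 86 = 6192 ≡ 106 (mod 179)

106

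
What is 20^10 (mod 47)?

25

Using repeated squaring:
10 in binary is 1010, i.e. 10 = 8 + 2.
20^1 ≡ 20 (mod 47)
20^2 ≡ 20^2 = 400 ≡ 24 (mod 47)
20^4 ≡ 24^2 = 576 ≡ 12 (mod 47)
20^8 ≡ 12^2 = 144 ≡ 3 (mod 47)
20^10 = 20^8 · 20^2 ≡ 3 · 24 (mod 47).
3 · 24 = 72 ≡ 25 (mod 47).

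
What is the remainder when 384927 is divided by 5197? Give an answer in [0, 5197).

349

384927 = 74*5197 + 349, so 384927 ≡ 349 (mod 5197).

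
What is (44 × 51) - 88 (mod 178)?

44 × 51 = 2244 ≡ 108 (mod 178)
108 - 88 = 20

20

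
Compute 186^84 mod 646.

596

84 in binary is 1010100, i.e. 84 = 64 + 16 + 4.
186^1 ≡ 186 (mod 646)
186^2 ≡ 186^2 = 34596 ≡ 358 (mod 646)
186^4 ≡ 358^2 = 128164 ≡ 256 (mod 646)
186^8 ≡ 256^2 = 65536 ≡ 290 (mod 646)
186^16 ≡ 290^2 = 84100 ≡ 120 (mod 646)
186^32 ≡ 120^2 = 14400 ≡ 188 (mod 646)
186^64 ≡ 188^2 = 35344 ≡ 460 (mod 646)
186^84 = 186^64 · 186^16 · 186^4 ≡ 460 · 120 · 256 (mod 646).
Accumulate the product:
460 · 120 = 55200 ≡ 290
290 · 256 = 74240 ≡ 596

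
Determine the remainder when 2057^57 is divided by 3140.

57 in binary is 111001, i.e. 57 = 32 + 16 + 8 + 1.
2057^1 ≡ 2057 (mod 3140)
2057^2 ≡ 2057^2 = 4231249 ≡ 1669 (mod 3140)
2057^4 ≡ 1669^2 = 2785561 ≡ 381 (mod 3140)
2057^8 ≡ 381^2 = 145161 ≡ 721 (mod 3140)
2057^16 ≡ 721^2 = 519841 ≡ 1741 (mod 3140)
2057^32 ≡ 1741^2 = 3031081 ≡ 981 (mod 3140)
2057^57 = 2057^32 · 2057^16 · 2057^8 · 2057^1 ≡ 981 · 1741 · 721 · 2057 (mod 3140).
Accumulate the product:
981 · 1741 = 1707921 ≡ 2901
2901 · 721 = 2091621 ≡ 381
381 · 2057 = 783717 ≡ 1857

1857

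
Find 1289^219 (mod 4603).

By square-and-multiply:
219 in binary is 11011011, i.e. 219 = 128 + 64 + 16 + 8 + 2 + 1.
1289^1 ≡ 1289 (mod 4603)
1289^2 ≡ 1289^2 = 1661521 ≡ 4441 (mod 4603)
1289^4 ≡ 4441^2 = 19722481 ≡ 3229 (mod 4603)
1289^8 ≡ 3229^2 = 10426441 ≡ 646 (mod 4603)
1289^16 ≡ 646^2 = 417316 ≡ 3046 (mod 4603)
1289^32 ≡ 3046^2 = 9278116 ≡ 3071 (mod 4603)
1289^64 ≡ 3071^2 = 9431041 ≡ 4097 (mod 4603)
1289^128 ≡ 4097^2 = 16785409 ≡ 2871 (mod 4603)
1289^219 = 1289^128 * 1289^64 * 1289^16 * 1289^8 * 1289^2 * 1289^1 ≡ 2871 * 4097 * 3046 * 646 * 4441 * 1289 (mod 4603).
Accumulate the product:
2871 * 4097 = 11762487 ≡ 1822
1822 * 3046 = 5549812 ≡ 3197
3197 * 646 = 2065262 ≡ 3118
3118 * 4441 = 13847038 ≡ 1214
1214 * 1289 = 1564846 ≡ 4429

4429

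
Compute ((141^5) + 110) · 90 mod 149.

(141)^5 ≡ 12 (mod 149)
12 + 110 = 122
122 · 90 = 10980 ≡ 103 (mod 149)

103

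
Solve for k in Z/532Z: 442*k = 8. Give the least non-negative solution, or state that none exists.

260

gcd(442, 532) = 2, and 2 | 8, so solutions exist.
Divide through by 2: 221*k ≡ 4 mod 266.
221⁻¹ ≡ 65 (mod 266).
k ≡ 65*4 ≡ 260 (mod 266).
The smallest non-negative solution is k = 260.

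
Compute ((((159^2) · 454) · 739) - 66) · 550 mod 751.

(159)^2 ≡ 498 (mod 751)
498 · 454 = 226092 ≡ 41 (mod 751)
41 · 739 = 30299 ≡ 259 (mod 751)
259 - 66 = 193
193 · 550 = 106150 ≡ 259 (mod 751)

259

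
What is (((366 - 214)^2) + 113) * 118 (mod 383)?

7

366 - 214 = 152
(152)^2 ≡ 124 (mod 383)
124 + 113 = 237
237 * 118 = 27966 ≡ 7 (mod 383)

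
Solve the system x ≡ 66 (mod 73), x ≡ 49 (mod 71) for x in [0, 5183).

73⁻¹ mod 71: 73*36 ≡ 1 (mod 71), so 73⁻¹ ≡ 36.
x = 66 + 73*((49 − 66)*36 mod 71) = 66 + 73*27 = 2037.

2037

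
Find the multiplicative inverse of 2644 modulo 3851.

1959

Run the extended Euclidean algorithm:
3851 = 1*2644 + 1207
2644 = 2*1207 + 230
1207 = 5*230 + 57
230 = 4*57 + 2
57 = 28*2 + 1
2 = 2*1 + 0
gcd(2644, 3851) = 1, so the inverse exists.
Back-substitute for 1:
1 = 1*57 − 28*2
  = −28*230 + 113*57
  = 113*1207 − 593*230
  = −593*2644 + 1299*1207
  = 1299*3851 − 1892*2644
So 2644⁻¹ ≡ −1892 ≡ 1959 (mod 3851).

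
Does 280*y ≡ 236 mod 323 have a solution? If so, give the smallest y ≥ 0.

gcd(280, 323) = 1, so a unique solution mod 323 exists.
280⁻¹ ≡ 15 (mod 323).
y ≡ 15*236 ≡ 310 (mod 323).

310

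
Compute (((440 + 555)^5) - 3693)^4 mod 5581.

796

440 + 555 = 995
(995)^5 ≡ 1456 (mod 5581)
1456 - 3693 = -2237 ≡ 3344 (mod 5581)
(3344)^4 ≡ 796 (mod 5581)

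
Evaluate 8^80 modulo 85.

1

80 in binary is 1010000, i.e. 80 = 64 + 16.
8^1 ≡ 8 (mod 85)
8^2 ≡ 8^2 = 64 (mod 85)
8^4 ≡ 64^2 = 4096 ≡ 16 (mod 85)
8^8 ≡ 16^2 = 256 ≡ 1 (mod 85)
8^16 ≡ 1^2 = 1 (mod 85)
8^32 ≡ 1^2 = 1 (mod 85)
8^64 ≡ 1^2 = 1 (mod 85)
8^80 = 8^64 × 8^16 ≡ 1 × 1 (mod 85).
1 × 1 = 1 ≡ 1 (mod 85).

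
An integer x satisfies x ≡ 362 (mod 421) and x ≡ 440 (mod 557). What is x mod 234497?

10466

421⁻¹ mod 557: 421×86 ≡ 1 (mod 557), so 421⁻¹ ≡ 86.
x = 362 + 421×((440 − 362)×86 mod 557) = 362 + 421×24 = 10466.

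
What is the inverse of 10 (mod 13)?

Run the extended Euclidean algorithm:
13 = 1·10 + 3
10 = 3·3 + 1
3 = 3·1 + 0
gcd(10, 13) = 1, so the inverse exists.
Bézout: 1 = −3·13 + 4·10.
So 10⁻¹ ≡ 4 (mod 13).

4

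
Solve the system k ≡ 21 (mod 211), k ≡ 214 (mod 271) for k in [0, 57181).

211⁻¹ mod 271: 211×140 ≡ 1 (mod 271), so 211⁻¹ ≡ 140.
k = 21 + 211×((214 − 21)×140 mod 271) = 21 + 211×191 = 40322.

40322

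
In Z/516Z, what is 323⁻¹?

Apply the Euclidean algorithm and back-substitute:
516 = 1*323 + 193
323 = 1*193 + 130
193 = 1*130 + 63
130 = 2*63 + 4
63 = 15*4 + 3
4 = 1*3 + 1
3 = 3*1 + 0
gcd(323, 516) = 1, so the inverse exists.
Bézout: 1 = −82*516 + 131*323.
So 323⁻¹ ≡ 131 (mod 516).

131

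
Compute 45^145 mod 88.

145 in binary is 10010001, i.e. 145 = 128 + 16 + 1.
45^1 ≡ 45 (mod 88)
45^2 ≡ 45^2 = 2025 ≡ 1 (mod 88)
45^4 ≡ 1^2 = 1 (mod 88)
45^8 ≡ 1^2 = 1 (mod 88)
45^16 ≡ 1^2 = 1 (mod 88)
45^32 ≡ 1^2 = 1 (mod 88)
45^64 ≡ 1^2 = 1 (mod 88)
45^128 ≡ 1^2 = 1 (mod 88)
45^145 = 45^128 × 45^16 × 45^1 ≡ 1 × 1 × 45 (mod 88).
Accumulate the product:
1 × 1 = 1
1 × 45 = 45

45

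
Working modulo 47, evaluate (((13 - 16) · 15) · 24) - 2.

13 - 16 = -3 ≡ 44 (mod 47)
44 · 15 = 660 ≡ 2 (mod 47)
2 · 24 = 48 ≡ 1 (mod 47)
1 - 2 = -1 ≡ 46 (mod 47)

46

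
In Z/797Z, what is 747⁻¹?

797 = 1·747 + 50
747 = 14·50 + 47
50 = 1·47 + 3
47 = 15·3 + 2
3 = 1·2 + 1
2 = 2·1 + 0
gcd(747, 797) = 1, so the inverse exists.
Back-substitute for 1:
1 = 1·3 − 1·2
  = −1·47 + 16·3
  = 16·50 − 17·47
  = −17·747 + 254·50
  = 254·797 − 271·747
So 747⁻¹ ≡ −271 ≡ 526 (mod 797).

526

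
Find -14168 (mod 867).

571

-14168 = -17*867 + 571, so -14168 ≡ 571 (mod 867).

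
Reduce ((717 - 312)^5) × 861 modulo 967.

717 - 312 = 405
(405)^5 ≡ 426 (mod 967)
426 × 861 = 366786 ≡ 293 (mod 967)

293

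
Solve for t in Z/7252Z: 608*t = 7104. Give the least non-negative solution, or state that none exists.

gcd(608, 7252) = 4, and 4 | 7104, so solutions exist.
Divide through by 4: 152*t mod 1813 = 1776.
152⁻¹ ≡ 990 (mod 1813).
t ≡ 990*1776 ≡ 1443 (mod 1813).
The smallest non-negative solution is t = 1443.

1443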